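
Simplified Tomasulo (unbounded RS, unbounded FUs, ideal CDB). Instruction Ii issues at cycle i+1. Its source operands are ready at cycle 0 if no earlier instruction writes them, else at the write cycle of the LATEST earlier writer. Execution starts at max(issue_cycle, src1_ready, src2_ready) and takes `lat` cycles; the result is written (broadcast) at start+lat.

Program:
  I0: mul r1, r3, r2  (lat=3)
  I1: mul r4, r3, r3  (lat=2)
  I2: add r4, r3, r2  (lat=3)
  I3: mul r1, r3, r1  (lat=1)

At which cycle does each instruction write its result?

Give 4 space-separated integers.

Answer: 4 4 6 5

Derivation:
I0 mul r1: issue@1 deps=(None,None) exec_start@1 write@4
I1 mul r4: issue@2 deps=(None,None) exec_start@2 write@4
I2 add r4: issue@3 deps=(None,None) exec_start@3 write@6
I3 mul r1: issue@4 deps=(None,0) exec_start@4 write@5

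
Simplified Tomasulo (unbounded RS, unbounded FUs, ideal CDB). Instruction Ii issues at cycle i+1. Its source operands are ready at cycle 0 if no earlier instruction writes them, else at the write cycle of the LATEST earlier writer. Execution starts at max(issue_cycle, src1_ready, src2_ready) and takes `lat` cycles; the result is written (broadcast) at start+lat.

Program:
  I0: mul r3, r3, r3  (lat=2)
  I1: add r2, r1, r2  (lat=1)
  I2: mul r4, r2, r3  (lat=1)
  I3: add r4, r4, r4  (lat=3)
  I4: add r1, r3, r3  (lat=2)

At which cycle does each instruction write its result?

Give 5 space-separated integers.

Answer: 3 3 4 7 7

Derivation:
I0 mul r3: issue@1 deps=(None,None) exec_start@1 write@3
I1 add r2: issue@2 deps=(None,None) exec_start@2 write@3
I2 mul r4: issue@3 deps=(1,0) exec_start@3 write@4
I3 add r4: issue@4 deps=(2,2) exec_start@4 write@7
I4 add r1: issue@5 deps=(0,0) exec_start@5 write@7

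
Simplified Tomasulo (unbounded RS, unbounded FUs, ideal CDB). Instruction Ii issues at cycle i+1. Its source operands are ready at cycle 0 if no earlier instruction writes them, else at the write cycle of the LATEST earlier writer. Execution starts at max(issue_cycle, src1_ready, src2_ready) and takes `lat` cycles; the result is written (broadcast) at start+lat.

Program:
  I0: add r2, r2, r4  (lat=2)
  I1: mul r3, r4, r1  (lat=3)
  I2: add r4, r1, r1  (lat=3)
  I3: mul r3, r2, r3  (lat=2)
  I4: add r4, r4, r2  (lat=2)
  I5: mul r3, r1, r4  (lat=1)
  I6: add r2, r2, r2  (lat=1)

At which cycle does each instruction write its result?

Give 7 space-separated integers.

I0 add r2: issue@1 deps=(None,None) exec_start@1 write@3
I1 mul r3: issue@2 deps=(None,None) exec_start@2 write@5
I2 add r4: issue@3 deps=(None,None) exec_start@3 write@6
I3 mul r3: issue@4 deps=(0,1) exec_start@5 write@7
I4 add r4: issue@5 deps=(2,0) exec_start@6 write@8
I5 mul r3: issue@6 deps=(None,4) exec_start@8 write@9
I6 add r2: issue@7 deps=(0,0) exec_start@7 write@8

Answer: 3 5 6 7 8 9 8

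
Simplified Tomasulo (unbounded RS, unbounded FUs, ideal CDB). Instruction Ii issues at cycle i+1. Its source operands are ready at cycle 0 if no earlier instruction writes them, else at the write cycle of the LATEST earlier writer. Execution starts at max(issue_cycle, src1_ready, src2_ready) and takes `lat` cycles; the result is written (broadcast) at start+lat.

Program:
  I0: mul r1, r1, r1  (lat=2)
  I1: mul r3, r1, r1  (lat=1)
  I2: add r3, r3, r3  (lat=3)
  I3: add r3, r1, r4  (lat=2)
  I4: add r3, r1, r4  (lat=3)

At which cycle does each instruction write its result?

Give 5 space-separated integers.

Answer: 3 4 7 6 8

Derivation:
I0 mul r1: issue@1 deps=(None,None) exec_start@1 write@3
I1 mul r3: issue@2 deps=(0,0) exec_start@3 write@4
I2 add r3: issue@3 deps=(1,1) exec_start@4 write@7
I3 add r3: issue@4 deps=(0,None) exec_start@4 write@6
I4 add r3: issue@5 deps=(0,None) exec_start@5 write@8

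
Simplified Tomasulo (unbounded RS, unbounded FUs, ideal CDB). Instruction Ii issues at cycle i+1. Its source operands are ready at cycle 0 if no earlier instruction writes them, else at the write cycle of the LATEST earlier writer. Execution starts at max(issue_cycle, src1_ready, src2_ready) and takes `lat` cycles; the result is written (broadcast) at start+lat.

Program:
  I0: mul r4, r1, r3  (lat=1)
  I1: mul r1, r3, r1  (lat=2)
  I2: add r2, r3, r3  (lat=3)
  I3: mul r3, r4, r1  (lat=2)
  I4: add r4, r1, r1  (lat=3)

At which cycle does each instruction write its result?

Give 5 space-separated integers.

I0 mul r4: issue@1 deps=(None,None) exec_start@1 write@2
I1 mul r1: issue@2 deps=(None,None) exec_start@2 write@4
I2 add r2: issue@3 deps=(None,None) exec_start@3 write@6
I3 mul r3: issue@4 deps=(0,1) exec_start@4 write@6
I4 add r4: issue@5 deps=(1,1) exec_start@5 write@8

Answer: 2 4 6 6 8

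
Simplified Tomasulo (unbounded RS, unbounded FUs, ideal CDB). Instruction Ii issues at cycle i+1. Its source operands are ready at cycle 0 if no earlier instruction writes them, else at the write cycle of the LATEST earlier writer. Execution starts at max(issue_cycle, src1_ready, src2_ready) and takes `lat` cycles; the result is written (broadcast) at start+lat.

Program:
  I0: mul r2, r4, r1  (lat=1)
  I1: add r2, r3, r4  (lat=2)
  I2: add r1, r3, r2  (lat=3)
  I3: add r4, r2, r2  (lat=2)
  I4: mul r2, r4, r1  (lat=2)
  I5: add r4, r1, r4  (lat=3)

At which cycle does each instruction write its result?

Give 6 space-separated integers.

Answer: 2 4 7 6 9 10

Derivation:
I0 mul r2: issue@1 deps=(None,None) exec_start@1 write@2
I1 add r2: issue@2 deps=(None,None) exec_start@2 write@4
I2 add r1: issue@3 deps=(None,1) exec_start@4 write@7
I3 add r4: issue@4 deps=(1,1) exec_start@4 write@6
I4 mul r2: issue@5 deps=(3,2) exec_start@7 write@9
I5 add r4: issue@6 deps=(2,3) exec_start@7 write@10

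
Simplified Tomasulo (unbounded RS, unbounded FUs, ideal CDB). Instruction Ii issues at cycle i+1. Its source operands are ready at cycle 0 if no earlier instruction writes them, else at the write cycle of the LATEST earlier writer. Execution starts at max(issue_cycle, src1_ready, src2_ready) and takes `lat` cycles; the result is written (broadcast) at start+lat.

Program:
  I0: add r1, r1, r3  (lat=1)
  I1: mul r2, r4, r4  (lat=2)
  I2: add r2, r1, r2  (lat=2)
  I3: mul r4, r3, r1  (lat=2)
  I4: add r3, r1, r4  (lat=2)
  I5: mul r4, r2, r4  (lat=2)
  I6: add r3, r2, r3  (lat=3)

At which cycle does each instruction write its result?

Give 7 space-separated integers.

I0 add r1: issue@1 deps=(None,None) exec_start@1 write@2
I1 mul r2: issue@2 deps=(None,None) exec_start@2 write@4
I2 add r2: issue@3 deps=(0,1) exec_start@4 write@6
I3 mul r4: issue@4 deps=(None,0) exec_start@4 write@6
I4 add r3: issue@5 deps=(0,3) exec_start@6 write@8
I5 mul r4: issue@6 deps=(2,3) exec_start@6 write@8
I6 add r3: issue@7 deps=(2,4) exec_start@8 write@11

Answer: 2 4 6 6 8 8 11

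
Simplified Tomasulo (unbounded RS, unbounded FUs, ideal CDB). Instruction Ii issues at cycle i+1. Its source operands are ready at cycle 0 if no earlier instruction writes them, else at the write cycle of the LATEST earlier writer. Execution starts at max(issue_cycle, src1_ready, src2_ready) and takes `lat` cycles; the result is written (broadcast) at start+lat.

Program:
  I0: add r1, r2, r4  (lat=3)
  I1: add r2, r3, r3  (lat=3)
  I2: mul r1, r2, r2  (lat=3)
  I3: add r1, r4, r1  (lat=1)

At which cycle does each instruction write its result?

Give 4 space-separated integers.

I0 add r1: issue@1 deps=(None,None) exec_start@1 write@4
I1 add r2: issue@2 deps=(None,None) exec_start@2 write@5
I2 mul r1: issue@3 deps=(1,1) exec_start@5 write@8
I3 add r1: issue@4 deps=(None,2) exec_start@8 write@9

Answer: 4 5 8 9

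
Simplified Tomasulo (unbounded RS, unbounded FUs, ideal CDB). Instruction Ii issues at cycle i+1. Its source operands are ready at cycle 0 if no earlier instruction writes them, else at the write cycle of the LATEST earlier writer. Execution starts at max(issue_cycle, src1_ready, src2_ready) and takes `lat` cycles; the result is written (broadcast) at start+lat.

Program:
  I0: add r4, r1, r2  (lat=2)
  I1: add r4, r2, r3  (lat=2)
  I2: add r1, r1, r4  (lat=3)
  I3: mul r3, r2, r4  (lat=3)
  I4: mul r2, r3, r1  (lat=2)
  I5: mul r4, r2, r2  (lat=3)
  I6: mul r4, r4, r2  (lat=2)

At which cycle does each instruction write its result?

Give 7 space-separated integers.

Answer: 3 4 7 7 9 12 14

Derivation:
I0 add r4: issue@1 deps=(None,None) exec_start@1 write@3
I1 add r4: issue@2 deps=(None,None) exec_start@2 write@4
I2 add r1: issue@3 deps=(None,1) exec_start@4 write@7
I3 mul r3: issue@4 deps=(None,1) exec_start@4 write@7
I4 mul r2: issue@5 deps=(3,2) exec_start@7 write@9
I5 mul r4: issue@6 deps=(4,4) exec_start@9 write@12
I6 mul r4: issue@7 deps=(5,4) exec_start@12 write@14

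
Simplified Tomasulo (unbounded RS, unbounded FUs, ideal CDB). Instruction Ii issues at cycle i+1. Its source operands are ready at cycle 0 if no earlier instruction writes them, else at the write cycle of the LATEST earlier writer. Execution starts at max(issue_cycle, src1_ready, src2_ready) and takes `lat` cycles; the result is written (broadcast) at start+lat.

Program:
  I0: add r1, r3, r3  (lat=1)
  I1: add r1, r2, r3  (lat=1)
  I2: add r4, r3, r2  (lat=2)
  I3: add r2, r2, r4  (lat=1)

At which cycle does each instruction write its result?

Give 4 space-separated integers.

I0 add r1: issue@1 deps=(None,None) exec_start@1 write@2
I1 add r1: issue@2 deps=(None,None) exec_start@2 write@3
I2 add r4: issue@3 deps=(None,None) exec_start@3 write@5
I3 add r2: issue@4 deps=(None,2) exec_start@5 write@6

Answer: 2 3 5 6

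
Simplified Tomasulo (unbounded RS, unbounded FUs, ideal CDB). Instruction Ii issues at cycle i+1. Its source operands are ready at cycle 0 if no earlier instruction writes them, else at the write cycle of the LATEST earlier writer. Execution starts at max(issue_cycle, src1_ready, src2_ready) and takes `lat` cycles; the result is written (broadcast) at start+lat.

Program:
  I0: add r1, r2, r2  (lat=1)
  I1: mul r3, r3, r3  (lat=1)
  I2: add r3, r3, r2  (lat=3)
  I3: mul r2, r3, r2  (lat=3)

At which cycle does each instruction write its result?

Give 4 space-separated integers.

Answer: 2 3 6 9

Derivation:
I0 add r1: issue@1 deps=(None,None) exec_start@1 write@2
I1 mul r3: issue@2 deps=(None,None) exec_start@2 write@3
I2 add r3: issue@3 deps=(1,None) exec_start@3 write@6
I3 mul r2: issue@4 deps=(2,None) exec_start@6 write@9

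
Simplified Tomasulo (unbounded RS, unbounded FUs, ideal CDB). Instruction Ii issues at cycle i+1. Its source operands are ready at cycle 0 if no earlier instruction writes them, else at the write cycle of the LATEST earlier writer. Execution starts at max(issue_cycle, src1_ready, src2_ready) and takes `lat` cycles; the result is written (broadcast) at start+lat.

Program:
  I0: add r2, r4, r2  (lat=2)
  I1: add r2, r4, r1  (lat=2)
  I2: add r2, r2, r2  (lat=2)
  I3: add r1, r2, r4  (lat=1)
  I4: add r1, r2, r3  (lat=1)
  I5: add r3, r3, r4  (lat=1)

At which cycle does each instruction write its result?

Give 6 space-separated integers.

I0 add r2: issue@1 deps=(None,None) exec_start@1 write@3
I1 add r2: issue@2 deps=(None,None) exec_start@2 write@4
I2 add r2: issue@3 deps=(1,1) exec_start@4 write@6
I3 add r1: issue@4 deps=(2,None) exec_start@6 write@7
I4 add r1: issue@5 deps=(2,None) exec_start@6 write@7
I5 add r3: issue@6 deps=(None,None) exec_start@6 write@7

Answer: 3 4 6 7 7 7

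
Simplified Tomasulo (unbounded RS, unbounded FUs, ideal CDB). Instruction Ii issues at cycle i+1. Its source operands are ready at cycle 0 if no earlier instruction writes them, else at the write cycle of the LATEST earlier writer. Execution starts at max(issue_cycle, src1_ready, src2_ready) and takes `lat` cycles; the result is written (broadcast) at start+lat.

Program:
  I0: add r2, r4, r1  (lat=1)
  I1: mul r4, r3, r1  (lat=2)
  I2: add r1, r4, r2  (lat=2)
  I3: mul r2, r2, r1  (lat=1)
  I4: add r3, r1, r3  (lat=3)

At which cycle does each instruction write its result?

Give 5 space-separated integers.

I0 add r2: issue@1 deps=(None,None) exec_start@1 write@2
I1 mul r4: issue@2 deps=(None,None) exec_start@2 write@4
I2 add r1: issue@3 deps=(1,0) exec_start@4 write@6
I3 mul r2: issue@4 deps=(0,2) exec_start@6 write@7
I4 add r3: issue@5 deps=(2,None) exec_start@6 write@9

Answer: 2 4 6 7 9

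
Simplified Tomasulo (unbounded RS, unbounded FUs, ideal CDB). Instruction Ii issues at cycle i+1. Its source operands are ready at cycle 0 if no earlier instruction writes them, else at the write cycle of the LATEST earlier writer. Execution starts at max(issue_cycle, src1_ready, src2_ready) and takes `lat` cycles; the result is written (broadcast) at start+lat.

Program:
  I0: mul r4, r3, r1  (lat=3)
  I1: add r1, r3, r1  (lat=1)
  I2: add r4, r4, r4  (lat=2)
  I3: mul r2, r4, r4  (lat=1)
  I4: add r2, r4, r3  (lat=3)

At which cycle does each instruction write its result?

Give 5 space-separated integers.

I0 mul r4: issue@1 deps=(None,None) exec_start@1 write@4
I1 add r1: issue@2 deps=(None,None) exec_start@2 write@3
I2 add r4: issue@3 deps=(0,0) exec_start@4 write@6
I3 mul r2: issue@4 deps=(2,2) exec_start@6 write@7
I4 add r2: issue@5 deps=(2,None) exec_start@6 write@9

Answer: 4 3 6 7 9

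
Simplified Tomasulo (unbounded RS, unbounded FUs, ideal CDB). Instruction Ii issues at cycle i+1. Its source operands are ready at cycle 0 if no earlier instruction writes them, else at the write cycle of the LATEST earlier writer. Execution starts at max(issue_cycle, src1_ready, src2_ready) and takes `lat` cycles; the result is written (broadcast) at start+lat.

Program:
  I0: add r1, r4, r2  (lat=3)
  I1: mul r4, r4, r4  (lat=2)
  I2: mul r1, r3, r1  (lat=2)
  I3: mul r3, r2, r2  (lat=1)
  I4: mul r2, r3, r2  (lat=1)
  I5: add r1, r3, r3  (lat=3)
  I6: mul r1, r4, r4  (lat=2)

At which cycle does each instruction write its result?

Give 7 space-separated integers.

Answer: 4 4 6 5 6 9 9

Derivation:
I0 add r1: issue@1 deps=(None,None) exec_start@1 write@4
I1 mul r4: issue@2 deps=(None,None) exec_start@2 write@4
I2 mul r1: issue@3 deps=(None,0) exec_start@4 write@6
I3 mul r3: issue@4 deps=(None,None) exec_start@4 write@5
I4 mul r2: issue@5 deps=(3,None) exec_start@5 write@6
I5 add r1: issue@6 deps=(3,3) exec_start@6 write@9
I6 mul r1: issue@7 deps=(1,1) exec_start@7 write@9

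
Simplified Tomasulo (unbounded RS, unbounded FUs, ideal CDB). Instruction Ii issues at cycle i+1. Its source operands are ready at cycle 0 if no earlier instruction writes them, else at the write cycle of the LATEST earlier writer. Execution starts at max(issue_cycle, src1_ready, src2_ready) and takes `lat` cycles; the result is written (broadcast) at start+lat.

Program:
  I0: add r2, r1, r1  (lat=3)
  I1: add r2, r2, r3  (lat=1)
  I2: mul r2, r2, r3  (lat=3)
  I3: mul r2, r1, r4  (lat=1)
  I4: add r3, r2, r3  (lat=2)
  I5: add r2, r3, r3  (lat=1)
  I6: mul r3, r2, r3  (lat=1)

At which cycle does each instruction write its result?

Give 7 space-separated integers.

I0 add r2: issue@1 deps=(None,None) exec_start@1 write@4
I1 add r2: issue@2 deps=(0,None) exec_start@4 write@5
I2 mul r2: issue@3 deps=(1,None) exec_start@5 write@8
I3 mul r2: issue@4 deps=(None,None) exec_start@4 write@5
I4 add r3: issue@5 deps=(3,None) exec_start@5 write@7
I5 add r2: issue@6 deps=(4,4) exec_start@7 write@8
I6 mul r3: issue@7 deps=(5,4) exec_start@8 write@9

Answer: 4 5 8 5 7 8 9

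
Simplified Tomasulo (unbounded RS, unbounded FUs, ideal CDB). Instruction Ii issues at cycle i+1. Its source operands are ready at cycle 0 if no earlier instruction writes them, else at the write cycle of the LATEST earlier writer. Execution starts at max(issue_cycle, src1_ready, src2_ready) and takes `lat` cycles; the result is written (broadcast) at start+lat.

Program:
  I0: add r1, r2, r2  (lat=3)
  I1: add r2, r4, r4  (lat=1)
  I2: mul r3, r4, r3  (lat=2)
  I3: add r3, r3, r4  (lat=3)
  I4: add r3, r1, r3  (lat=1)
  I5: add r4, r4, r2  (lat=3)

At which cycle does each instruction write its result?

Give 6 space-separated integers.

Answer: 4 3 5 8 9 9

Derivation:
I0 add r1: issue@1 deps=(None,None) exec_start@1 write@4
I1 add r2: issue@2 deps=(None,None) exec_start@2 write@3
I2 mul r3: issue@3 deps=(None,None) exec_start@3 write@5
I3 add r3: issue@4 deps=(2,None) exec_start@5 write@8
I4 add r3: issue@5 deps=(0,3) exec_start@8 write@9
I5 add r4: issue@6 deps=(None,1) exec_start@6 write@9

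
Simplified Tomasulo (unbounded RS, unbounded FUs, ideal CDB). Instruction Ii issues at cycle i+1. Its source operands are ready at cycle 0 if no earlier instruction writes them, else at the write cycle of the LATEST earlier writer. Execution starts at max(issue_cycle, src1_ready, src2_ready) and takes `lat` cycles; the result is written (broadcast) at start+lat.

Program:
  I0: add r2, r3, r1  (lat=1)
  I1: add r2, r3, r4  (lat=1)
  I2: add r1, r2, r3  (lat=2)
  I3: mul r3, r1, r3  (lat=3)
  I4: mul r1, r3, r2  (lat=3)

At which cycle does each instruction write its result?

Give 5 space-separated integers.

Answer: 2 3 5 8 11

Derivation:
I0 add r2: issue@1 deps=(None,None) exec_start@1 write@2
I1 add r2: issue@2 deps=(None,None) exec_start@2 write@3
I2 add r1: issue@3 deps=(1,None) exec_start@3 write@5
I3 mul r3: issue@4 deps=(2,None) exec_start@5 write@8
I4 mul r1: issue@5 deps=(3,1) exec_start@8 write@11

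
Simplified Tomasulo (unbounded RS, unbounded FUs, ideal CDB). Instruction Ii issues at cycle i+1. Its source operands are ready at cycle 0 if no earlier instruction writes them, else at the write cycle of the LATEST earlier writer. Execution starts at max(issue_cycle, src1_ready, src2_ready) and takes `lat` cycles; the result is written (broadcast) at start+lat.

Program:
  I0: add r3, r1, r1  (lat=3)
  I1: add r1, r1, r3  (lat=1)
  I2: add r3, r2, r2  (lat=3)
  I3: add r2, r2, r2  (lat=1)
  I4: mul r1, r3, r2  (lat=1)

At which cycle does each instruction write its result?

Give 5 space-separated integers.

I0 add r3: issue@1 deps=(None,None) exec_start@1 write@4
I1 add r1: issue@2 deps=(None,0) exec_start@4 write@5
I2 add r3: issue@3 deps=(None,None) exec_start@3 write@6
I3 add r2: issue@4 deps=(None,None) exec_start@4 write@5
I4 mul r1: issue@5 deps=(2,3) exec_start@6 write@7

Answer: 4 5 6 5 7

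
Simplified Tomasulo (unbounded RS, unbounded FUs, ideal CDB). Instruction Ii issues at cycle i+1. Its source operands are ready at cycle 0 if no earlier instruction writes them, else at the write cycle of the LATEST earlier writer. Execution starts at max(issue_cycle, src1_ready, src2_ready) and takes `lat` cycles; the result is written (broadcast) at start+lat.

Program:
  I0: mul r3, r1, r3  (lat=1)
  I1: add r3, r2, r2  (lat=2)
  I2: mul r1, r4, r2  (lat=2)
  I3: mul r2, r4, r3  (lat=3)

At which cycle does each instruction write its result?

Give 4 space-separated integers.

Answer: 2 4 5 7

Derivation:
I0 mul r3: issue@1 deps=(None,None) exec_start@1 write@2
I1 add r3: issue@2 deps=(None,None) exec_start@2 write@4
I2 mul r1: issue@3 deps=(None,None) exec_start@3 write@5
I3 mul r2: issue@4 deps=(None,1) exec_start@4 write@7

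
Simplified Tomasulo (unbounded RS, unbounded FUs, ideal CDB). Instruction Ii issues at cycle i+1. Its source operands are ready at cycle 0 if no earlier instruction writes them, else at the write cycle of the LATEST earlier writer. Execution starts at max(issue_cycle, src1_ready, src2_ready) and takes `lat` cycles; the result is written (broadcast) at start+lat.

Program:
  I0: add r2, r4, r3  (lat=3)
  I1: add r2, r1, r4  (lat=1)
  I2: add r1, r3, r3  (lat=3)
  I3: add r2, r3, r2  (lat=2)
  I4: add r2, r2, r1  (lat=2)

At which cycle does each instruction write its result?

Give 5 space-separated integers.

Answer: 4 3 6 6 8

Derivation:
I0 add r2: issue@1 deps=(None,None) exec_start@1 write@4
I1 add r2: issue@2 deps=(None,None) exec_start@2 write@3
I2 add r1: issue@3 deps=(None,None) exec_start@3 write@6
I3 add r2: issue@4 deps=(None,1) exec_start@4 write@6
I4 add r2: issue@5 deps=(3,2) exec_start@6 write@8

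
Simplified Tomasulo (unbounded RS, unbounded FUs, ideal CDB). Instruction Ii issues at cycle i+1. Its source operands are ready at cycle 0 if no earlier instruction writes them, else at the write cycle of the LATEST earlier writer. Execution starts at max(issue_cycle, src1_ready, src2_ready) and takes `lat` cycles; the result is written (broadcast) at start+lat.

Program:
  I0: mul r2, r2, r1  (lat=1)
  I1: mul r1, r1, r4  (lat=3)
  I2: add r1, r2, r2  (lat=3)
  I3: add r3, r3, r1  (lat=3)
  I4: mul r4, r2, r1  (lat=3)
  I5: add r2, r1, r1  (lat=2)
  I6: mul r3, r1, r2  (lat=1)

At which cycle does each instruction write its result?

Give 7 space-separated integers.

Answer: 2 5 6 9 9 8 9

Derivation:
I0 mul r2: issue@1 deps=(None,None) exec_start@1 write@2
I1 mul r1: issue@2 deps=(None,None) exec_start@2 write@5
I2 add r1: issue@3 deps=(0,0) exec_start@3 write@6
I3 add r3: issue@4 deps=(None,2) exec_start@6 write@9
I4 mul r4: issue@5 deps=(0,2) exec_start@6 write@9
I5 add r2: issue@6 deps=(2,2) exec_start@6 write@8
I6 mul r3: issue@7 deps=(2,5) exec_start@8 write@9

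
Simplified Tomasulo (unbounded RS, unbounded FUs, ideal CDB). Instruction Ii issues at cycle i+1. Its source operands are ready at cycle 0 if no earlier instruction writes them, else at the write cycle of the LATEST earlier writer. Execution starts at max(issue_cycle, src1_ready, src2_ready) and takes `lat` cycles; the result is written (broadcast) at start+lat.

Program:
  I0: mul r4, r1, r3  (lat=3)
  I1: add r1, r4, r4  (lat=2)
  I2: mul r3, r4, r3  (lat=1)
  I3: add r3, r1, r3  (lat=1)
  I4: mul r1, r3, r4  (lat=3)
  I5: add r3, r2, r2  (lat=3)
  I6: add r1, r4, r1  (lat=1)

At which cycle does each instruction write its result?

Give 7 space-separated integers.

Answer: 4 6 5 7 10 9 11

Derivation:
I0 mul r4: issue@1 deps=(None,None) exec_start@1 write@4
I1 add r1: issue@2 deps=(0,0) exec_start@4 write@6
I2 mul r3: issue@3 deps=(0,None) exec_start@4 write@5
I3 add r3: issue@4 deps=(1,2) exec_start@6 write@7
I4 mul r1: issue@5 deps=(3,0) exec_start@7 write@10
I5 add r3: issue@6 deps=(None,None) exec_start@6 write@9
I6 add r1: issue@7 deps=(0,4) exec_start@10 write@11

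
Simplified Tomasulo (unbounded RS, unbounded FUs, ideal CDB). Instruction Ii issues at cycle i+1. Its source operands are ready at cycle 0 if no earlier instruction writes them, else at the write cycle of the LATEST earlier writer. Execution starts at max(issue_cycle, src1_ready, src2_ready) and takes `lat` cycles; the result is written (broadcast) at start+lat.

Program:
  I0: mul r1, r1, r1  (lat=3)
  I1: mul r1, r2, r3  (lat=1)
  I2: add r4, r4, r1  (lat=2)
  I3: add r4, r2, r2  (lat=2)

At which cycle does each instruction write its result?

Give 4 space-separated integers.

Answer: 4 3 5 6

Derivation:
I0 mul r1: issue@1 deps=(None,None) exec_start@1 write@4
I1 mul r1: issue@2 deps=(None,None) exec_start@2 write@3
I2 add r4: issue@3 deps=(None,1) exec_start@3 write@5
I3 add r4: issue@4 deps=(None,None) exec_start@4 write@6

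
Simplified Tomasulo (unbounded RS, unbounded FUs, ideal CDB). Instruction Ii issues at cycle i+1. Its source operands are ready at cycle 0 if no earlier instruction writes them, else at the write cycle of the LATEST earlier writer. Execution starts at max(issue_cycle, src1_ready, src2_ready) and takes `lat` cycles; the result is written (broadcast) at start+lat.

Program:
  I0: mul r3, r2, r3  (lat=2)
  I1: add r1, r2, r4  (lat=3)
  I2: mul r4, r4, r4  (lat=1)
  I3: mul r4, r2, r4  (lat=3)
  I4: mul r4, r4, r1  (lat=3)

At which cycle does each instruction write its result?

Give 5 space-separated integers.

I0 mul r3: issue@1 deps=(None,None) exec_start@1 write@3
I1 add r1: issue@2 deps=(None,None) exec_start@2 write@5
I2 mul r4: issue@3 deps=(None,None) exec_start@3 write@4
I3 mul r4: issue@4 deps=(None,2) exec_start@4 write@7
I4 mul r4: issue@5 deps=(3,1) exec_start@7 write@10

Answer: 3 5 4 7 10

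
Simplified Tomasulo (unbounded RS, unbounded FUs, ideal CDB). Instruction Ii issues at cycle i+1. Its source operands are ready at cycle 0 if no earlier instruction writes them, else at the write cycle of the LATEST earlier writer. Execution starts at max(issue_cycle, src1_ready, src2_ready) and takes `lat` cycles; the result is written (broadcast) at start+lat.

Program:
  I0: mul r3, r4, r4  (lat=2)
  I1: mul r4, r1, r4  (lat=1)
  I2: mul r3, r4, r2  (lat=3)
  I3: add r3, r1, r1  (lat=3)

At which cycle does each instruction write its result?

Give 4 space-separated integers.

I0 mul r3: issue@1 deps=(None,None) exec_start@1 write@3
I1 mul r4: issue@2 deps=(None,None) exec_start@2 write@3
I2 mul r3: issue@3 deps=(1,None) exec_start@3 write@6
I3 add r3: issue@4 deps=(None,None) exec_start@4 write@7

Answer: 3 3 6 7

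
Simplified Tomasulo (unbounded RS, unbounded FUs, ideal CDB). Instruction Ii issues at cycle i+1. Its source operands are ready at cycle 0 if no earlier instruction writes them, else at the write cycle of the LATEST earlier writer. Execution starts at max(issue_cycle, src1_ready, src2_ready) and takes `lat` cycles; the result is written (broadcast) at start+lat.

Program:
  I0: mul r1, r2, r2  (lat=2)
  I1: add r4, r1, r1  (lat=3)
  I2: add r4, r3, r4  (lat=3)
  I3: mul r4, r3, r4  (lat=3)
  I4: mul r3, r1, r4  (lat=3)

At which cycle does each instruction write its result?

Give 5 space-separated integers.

Answer: 3 6 9 12 15

Derivation:
I0 mul r1: issue@1 deps=(None,None) exec_start@1 write@3
I1 add r4: issue@2 deps=(0,0) exec_start@3 write@6
I2 add r4: issue@3 deps=(None,1) exec_start@6 write@9
I3 mul r4: issue@4 deps=(None,2) exec_start@9 write@12
I4 mul r3: issue@5 deps=(0,3) exec_start@12 write@15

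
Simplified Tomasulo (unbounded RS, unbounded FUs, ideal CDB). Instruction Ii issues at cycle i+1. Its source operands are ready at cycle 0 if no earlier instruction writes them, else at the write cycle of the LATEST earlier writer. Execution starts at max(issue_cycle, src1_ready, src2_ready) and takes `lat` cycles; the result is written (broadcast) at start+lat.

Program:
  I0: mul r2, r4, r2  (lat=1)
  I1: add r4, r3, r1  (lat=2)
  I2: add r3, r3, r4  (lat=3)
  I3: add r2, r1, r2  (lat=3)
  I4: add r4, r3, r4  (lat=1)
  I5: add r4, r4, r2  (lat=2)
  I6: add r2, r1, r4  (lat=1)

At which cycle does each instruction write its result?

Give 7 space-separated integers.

I0 mul r2: issue@1 deps=(None,None) exec_start@1 write@2
I1 add r4: issue@2 deps=(None,None) exec_start@2 write@4
I2 add r3: issue@3 deps=(None,1) exec_start@4 write@7
I3 add r2: issue@4 deps=(None,0) exec_start@4 write@7
I4 add r4: issue@5 deps=(2,1) exec_start@7 write@8
I5 add r4: issue@6 deps=(4,3) exec_start@8 write@10
I6 add r2: issue@7 deps=(None,5) exec_start@10 write@11

Answer: 2 4 7 7 8 10 11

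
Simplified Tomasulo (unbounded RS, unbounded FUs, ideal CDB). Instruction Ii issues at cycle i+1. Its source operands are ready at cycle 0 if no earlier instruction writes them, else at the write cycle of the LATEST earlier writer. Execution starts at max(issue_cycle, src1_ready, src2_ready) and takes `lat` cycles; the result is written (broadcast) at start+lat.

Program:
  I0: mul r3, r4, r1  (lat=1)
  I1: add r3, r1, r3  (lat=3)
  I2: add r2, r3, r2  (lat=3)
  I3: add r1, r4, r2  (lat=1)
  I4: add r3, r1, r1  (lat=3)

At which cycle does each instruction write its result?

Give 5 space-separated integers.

I0 mul r3: issue@1 deps=(None,None) exec_start@1 write@2
I1 add r3: issue@2 deps=(None,0) exec_start@2 write@5
I2 add r2: issue@3 deps=(1,None) exec_start@5 write@8
I3 add r1: issue@4 deps=(None,2) exec_start@8 write@9
I4 add r3: issue@5 deps=(3,3) exec_start@9 write@12

Answer: 2 5 8 9 12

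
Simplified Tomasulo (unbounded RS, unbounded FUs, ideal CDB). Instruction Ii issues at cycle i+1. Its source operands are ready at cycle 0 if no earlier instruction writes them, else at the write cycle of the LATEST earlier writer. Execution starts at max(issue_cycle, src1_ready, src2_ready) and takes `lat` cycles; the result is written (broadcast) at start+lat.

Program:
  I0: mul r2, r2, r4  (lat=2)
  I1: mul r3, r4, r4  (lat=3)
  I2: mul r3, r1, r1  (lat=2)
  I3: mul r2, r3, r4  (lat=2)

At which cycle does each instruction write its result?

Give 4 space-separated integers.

Answer: 3 5 5 7

Derivation:
I0 mul r2: issue@1 deps=(None,None) exec_start@1 write@3
I1 mul r3: issue@2 deps=(None,None) exec_start@2 write@5
I2 mul r3: issue@3 deps=(None,None) exec_start@3 write@5
I3 mul r2: issue@4 deps=(2,None) exec_start@5 write@7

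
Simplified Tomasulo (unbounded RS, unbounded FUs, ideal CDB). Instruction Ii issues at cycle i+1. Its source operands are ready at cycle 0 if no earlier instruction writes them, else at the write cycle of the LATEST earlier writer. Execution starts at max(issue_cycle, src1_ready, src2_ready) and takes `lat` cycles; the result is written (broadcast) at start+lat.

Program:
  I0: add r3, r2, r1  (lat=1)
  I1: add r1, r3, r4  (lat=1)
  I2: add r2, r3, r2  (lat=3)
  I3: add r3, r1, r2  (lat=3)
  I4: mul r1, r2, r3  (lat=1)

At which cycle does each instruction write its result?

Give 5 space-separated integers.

I0 add r3: issue@1 deps=(None,None) exec_start@1 write@2
I1 add r1: issue@2 deps=(0,None) exec_start@2 write@3
I2 add r2: issue@3 deps=(0,None) exec_start@3 write@6
I3 add r3: issue@4 deps=(1,2) exec_start@6 write@9
I4 mul r1: issue@5 deps=(2,3) exec_start@9 write@10

Answer: 2 3 6 9 10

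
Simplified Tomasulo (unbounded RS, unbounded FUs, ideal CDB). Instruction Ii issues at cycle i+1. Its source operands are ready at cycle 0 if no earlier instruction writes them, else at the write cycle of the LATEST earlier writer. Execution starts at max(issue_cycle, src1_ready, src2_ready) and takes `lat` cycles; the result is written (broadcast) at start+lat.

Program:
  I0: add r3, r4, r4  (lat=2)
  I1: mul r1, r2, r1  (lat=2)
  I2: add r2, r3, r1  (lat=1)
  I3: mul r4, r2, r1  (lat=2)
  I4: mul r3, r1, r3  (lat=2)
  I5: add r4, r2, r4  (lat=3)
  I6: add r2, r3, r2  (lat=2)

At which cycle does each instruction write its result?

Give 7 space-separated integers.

Answer: 3 4 5 7 7 10 9

Derivation:
I0 add r3: issue@1 deps=(None,None) exec_start@1 write@3
I1 mul r1: issue@2 deps=(None,None) exec_start@2 write@4
I2 add r2: issue@3 deps=(0,1) exec_start@4 write@5
I3 mul r4: issue@4 deps=(2,1) exec_start@5 write@7
I4 mul r3: issue@5 deps=(1,0) exec_start@5 write@7
I5 add r4: issue@6 deps=(2,3) exec_start@7 write@10
I6 add r2: issue@7 deps=(4,2) exec_start@7 write@9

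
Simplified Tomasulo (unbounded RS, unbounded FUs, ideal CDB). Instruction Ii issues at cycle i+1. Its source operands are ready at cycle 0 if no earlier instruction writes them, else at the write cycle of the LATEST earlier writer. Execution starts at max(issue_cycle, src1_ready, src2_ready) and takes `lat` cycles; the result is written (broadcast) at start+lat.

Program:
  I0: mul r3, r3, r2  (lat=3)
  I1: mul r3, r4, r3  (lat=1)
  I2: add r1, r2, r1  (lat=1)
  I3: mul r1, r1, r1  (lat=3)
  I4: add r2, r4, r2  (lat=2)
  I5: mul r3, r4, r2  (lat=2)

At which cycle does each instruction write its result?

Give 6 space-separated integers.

I0 mul r3: issue@1 deps=(None,None) exec_start@1 write@4
I1 mul r3: issue@2 deps=(None,0) exec_start@4 write@5
I2 add r1: issue@3 deps=(None,None) exec_start@3 write@4
I3 mul r1: issue@4 deps=(2,2) exec_start@4 write@7
I4 add r2: issue@5 deps=(None,None) exec_start@5 write@7
I5 mul r3: issue@6 deps=(None,4) exec_start@7 write@9

Answer: 4 5 4 7 7 9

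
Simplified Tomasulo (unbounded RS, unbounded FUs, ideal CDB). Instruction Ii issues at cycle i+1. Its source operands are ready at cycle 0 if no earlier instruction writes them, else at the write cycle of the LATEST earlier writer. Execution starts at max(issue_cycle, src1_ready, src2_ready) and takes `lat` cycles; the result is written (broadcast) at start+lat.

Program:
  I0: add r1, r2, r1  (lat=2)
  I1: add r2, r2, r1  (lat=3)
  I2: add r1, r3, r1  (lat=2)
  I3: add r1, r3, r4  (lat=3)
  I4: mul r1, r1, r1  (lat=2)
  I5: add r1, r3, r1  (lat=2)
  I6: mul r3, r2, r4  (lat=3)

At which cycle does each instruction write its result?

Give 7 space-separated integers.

Answer: 3 6 5 7 9 11 10

Derivation:
I0 add r1: issue@1 deps=(None,None) exec_start@1 write@3
I1 add r2: issue@2 deps=(None,0) exec_start@3 write@6
I2 add r1: issue@3 deps=(None,0) exec_start@3 write@5
I3 add r1: issue@4 deps=(None,None) exec_start@4 write@7
I4 mul r1: issue@5 deps=(3,3) exec_start@7 write@9
I5 add r1: issue@6 deps=(None,4) exec_start@9 write@11
I6 mul r3: issue@7 deps=(1,None) exec_start@7 write@10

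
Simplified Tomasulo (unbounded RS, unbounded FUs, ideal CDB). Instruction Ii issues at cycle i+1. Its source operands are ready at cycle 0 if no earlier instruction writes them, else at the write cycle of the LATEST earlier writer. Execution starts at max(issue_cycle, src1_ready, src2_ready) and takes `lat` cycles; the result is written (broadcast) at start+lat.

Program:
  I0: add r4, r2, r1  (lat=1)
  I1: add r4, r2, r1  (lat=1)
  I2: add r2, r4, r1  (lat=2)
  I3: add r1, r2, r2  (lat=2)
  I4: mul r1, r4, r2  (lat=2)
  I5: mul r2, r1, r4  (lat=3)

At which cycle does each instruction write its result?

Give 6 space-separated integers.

Answer: 2 3 5 7 7 10

Derivation:
I0 add r4: issue@1 deps=(None,None) exec_start@1 write@2
I1 add r4: issue@2 deps=(None,None) exec_start@2 write@3
I2 add r2: issue@3 deps=(1,None) exec_start@3 write@5
I3 add r1: issue@4 deps=(2,2) exec_start@5 write@7
I4 mul r1: issue@5 deps=(1,2) exec_start@5 write@7
I5 mul r2: issue@6 deps=(4,1) exec_start@7 write@10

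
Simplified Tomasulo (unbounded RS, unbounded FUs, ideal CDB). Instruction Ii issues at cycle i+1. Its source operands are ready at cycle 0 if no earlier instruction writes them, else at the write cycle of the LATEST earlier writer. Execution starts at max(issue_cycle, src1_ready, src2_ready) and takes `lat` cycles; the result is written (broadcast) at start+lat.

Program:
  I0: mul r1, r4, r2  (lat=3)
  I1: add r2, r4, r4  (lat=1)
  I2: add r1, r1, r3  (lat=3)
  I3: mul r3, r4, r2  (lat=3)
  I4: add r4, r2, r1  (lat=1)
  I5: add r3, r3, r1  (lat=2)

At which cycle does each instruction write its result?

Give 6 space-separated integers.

Answer: 4 3 7 7 8 9

Derivation:
I0 mul r1: issue@1 deps=(None,None) exec_start@1 write@4
I1 add r2: issue@2 deps=(None,None) exec_start@2 write@3
I2 add r1: issue@3 deps=(0,None) exec_start@4 write@7
I3 mul r3: issue@4 deps=(None,1) exec_start@4 write@7
I4 add r4: issue@5 deps=(1,2) exec_start@7 write@8
I5 add r3: issue@6 deps=(3,2) exec_start@7 write@9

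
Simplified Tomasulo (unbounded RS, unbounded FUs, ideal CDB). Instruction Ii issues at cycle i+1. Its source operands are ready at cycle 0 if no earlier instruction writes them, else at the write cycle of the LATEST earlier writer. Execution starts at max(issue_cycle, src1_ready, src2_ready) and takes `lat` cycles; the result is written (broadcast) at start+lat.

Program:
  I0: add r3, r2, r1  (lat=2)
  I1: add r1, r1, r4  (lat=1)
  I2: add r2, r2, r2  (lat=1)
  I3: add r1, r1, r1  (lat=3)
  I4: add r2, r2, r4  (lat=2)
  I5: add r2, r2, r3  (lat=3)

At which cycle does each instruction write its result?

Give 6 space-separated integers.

Answer: 3 3 4 7 7 10

Derivation:
I0 add r3: issue@1 deps=(None,None) exec_start@1 write@3
I1 add r1: issue@2 deps=(None,None) exec_start@2 write@3
I2 add r2: issue@3 deps=(None,None) exec_start@3 write@4
I3 add r1: issue@4 deps=(1,1) exec_start@4 write@7
I4 add r2: issue@5 deps=(2,None) exec_start@5 write@7
I5 add r2: issue@6 deps=(4,0) exec_start@7 write@10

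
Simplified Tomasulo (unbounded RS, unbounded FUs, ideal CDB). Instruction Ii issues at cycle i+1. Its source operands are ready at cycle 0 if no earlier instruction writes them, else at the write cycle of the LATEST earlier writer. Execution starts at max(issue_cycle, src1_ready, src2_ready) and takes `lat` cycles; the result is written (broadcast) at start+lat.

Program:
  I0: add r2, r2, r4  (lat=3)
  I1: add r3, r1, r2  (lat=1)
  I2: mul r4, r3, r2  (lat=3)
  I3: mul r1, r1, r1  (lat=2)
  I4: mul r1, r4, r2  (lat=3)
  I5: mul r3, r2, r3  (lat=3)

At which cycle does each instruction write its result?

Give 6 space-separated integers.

I0 add r2: issue@1 deps=(None,None) exec_start@1 write@4
I1 add r3: issue@2 deps=(None,0) exec_start@4 write@5
I2 mul r4: issue@3 deps=(1,0) exec_start@5 write@8
I3 mul r1: issue@4 deps=(None,None) exec_start@4 write@6
I4 mul r1: issue@5 deps=(2,0) exec_start@8 write@11
I5 mul r3: issue@6 deps=(0,1) exec_start@6 write@9

Answer: 4 5 8 6 11 9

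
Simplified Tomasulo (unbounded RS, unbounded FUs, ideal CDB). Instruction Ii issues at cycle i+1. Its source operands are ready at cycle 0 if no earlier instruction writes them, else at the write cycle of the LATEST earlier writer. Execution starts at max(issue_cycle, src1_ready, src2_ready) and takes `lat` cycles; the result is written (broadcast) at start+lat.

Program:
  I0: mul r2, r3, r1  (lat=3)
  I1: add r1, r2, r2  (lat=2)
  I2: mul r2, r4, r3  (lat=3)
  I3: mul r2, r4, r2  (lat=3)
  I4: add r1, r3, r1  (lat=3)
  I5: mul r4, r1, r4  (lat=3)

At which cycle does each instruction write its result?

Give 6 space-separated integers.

Answer: 4 6 6 9 9 12

Derivation:
I0 mul r2: issue@1 deps=(None,None) exec_start@1 write@4
I1 add r1: issue@2 deps=(0,0) exec_start@4 write@6
I2 mul r2: issue@3 deps=(None,None) exec_start@3 write@6
I3 mul r2: issue@4 deps=(None,2) exec_start@6 write@9
I4 add r1: issue@5 deps=(None,1) exec_start@6 write@9
I5 mul r4: issue@6 deps=(4,None) exec_start@9 write@12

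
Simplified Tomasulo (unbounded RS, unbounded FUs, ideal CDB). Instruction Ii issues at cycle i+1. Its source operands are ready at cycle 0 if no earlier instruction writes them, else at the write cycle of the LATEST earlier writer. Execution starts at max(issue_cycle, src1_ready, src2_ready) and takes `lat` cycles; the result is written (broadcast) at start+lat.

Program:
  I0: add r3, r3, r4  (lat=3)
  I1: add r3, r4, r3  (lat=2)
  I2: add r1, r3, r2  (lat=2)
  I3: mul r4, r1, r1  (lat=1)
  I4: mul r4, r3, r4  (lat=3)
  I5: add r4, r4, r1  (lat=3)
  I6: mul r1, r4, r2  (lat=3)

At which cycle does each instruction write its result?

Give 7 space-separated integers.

Answer: 4 6 8 9 12 15 18

Derivation:
I0 add r3: issue@1 deps=(None,None) exec_start@1 write@4
I1 add r3: issue@2 deps=(None,0) exec_start@4 write@6
I2 add r1: issue@3 deps=(1,None) exec_start@6 write@8
I3 mul r4: issue@4 deps=(2,2) exec_start@8 write@9
I4 mul r4: issue@5 deps=(1,3) exec_start@9 write@12
I5 add r4: issue@6 deps=(4,2) exec_start@12 write@15
I6 mul r1: issue@7 deps=(5,None) exec_start@15 write@18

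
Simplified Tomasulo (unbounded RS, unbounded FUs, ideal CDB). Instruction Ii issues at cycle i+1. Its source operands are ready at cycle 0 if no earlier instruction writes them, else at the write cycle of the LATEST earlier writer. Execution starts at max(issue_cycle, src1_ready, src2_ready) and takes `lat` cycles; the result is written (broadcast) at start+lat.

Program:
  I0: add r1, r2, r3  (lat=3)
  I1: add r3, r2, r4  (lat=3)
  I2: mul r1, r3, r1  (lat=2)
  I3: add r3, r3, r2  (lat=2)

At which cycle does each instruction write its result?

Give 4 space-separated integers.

I0 add r1: issue@1 deps=(None,None) exec_start@1 write@4
I1 add r3: issue@2 deps=(None,None) exec_start@2 write@5
I2 mul r1: issue@3 deps=(1,0) exec_start@5 write@7
I3 add r3: issue@4 deps=(1,None) exec_start@5 write@7

Answer: 4 5 7 7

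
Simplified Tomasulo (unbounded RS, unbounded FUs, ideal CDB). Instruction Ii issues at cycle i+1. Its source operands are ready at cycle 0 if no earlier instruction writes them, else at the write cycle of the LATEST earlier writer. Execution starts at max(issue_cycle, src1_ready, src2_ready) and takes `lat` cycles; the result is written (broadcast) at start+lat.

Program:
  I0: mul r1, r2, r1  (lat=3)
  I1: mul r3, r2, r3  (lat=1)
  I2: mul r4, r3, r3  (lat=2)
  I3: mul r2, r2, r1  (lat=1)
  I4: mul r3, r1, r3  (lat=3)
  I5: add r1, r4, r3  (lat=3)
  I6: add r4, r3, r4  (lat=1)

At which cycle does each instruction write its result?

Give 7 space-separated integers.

I0 mul r1: issue@1 deps=(None,None) exec_start@1 write@4
I1 mul r3: issue@2 deps=(None,None) exec_start@2 write@3
I2 mul r4: issue@3 deps=(1,1) exec_start@3 write@5
I3 mul r2: issue@4 deps=(None,0) exec_start@4 write@5
I4 mul r3: issue@5 deps=(0,1) exec_start@5 write@8
I5 add r1: issue@6 deps=(2,4) exec_start@8 write@11
I6 add r4: issue@7 deps=(4,2) exec_start@8 write@9

Answer: 4 3 5 5 8 11 9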